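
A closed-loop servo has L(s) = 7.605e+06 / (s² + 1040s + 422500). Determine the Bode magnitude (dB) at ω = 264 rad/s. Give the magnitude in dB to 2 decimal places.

24.61 dB

|(j264)² + 1040(j264) + 422500| = |3.528e+05 + j2.7456e+05| = 4.471e+05
|L(j264)| = 7.605e+06 / 4.471e+05 = 17.012
20 log₁₀(17.012) = 24.615 dB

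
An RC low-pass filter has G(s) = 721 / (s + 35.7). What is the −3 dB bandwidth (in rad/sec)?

35.7 rad/sec

For a single-pole low-pass, the −3 dB point is at the pole: ω = 35.7 rad/sec.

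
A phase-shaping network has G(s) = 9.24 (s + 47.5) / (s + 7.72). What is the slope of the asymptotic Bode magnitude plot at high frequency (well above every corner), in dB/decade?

0 dB/decade

With 1 zero and 1 pole, the high-frequency asymptotic slope is 20 × (1 − 1) = 0 dB/decade.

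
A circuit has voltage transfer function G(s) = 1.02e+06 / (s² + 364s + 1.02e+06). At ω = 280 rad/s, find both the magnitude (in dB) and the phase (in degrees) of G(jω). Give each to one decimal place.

|G| = 0.6 dB, ∠G = -6.2°

|(j280)² + 364(j280) + 1.02e+06| = |9.416e+05 + j1.0192e+05| = 9.471e+05
|G(j280)| = 1.02e+06 / 9.471e+05 = 1.077
20 log₁₀(1.077) = 0.64 dB
∠[(j280)² + 364(j280) + 1.02e+06] = ∠[9.416e+05 + j1.0192e+05] = 6.18°
∠G(j280) = −6.18° = -6.18°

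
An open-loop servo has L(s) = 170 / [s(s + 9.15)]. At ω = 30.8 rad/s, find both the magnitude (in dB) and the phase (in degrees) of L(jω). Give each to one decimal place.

|L| = -15.3 dB, ∠L = -163.5°

|j30.8 + 9.15| = √(30.8² + 9.15²) = 32.13
|j30.8| = 30.8
|L(j30.8)| = 170 / (32.13 × 30.8) = 0.17178
20 log₁₀(0.17178) = -15.30 dB
∠(j30.8 + 9.15) = arctan(30.8/9.15) = 73.45°
∠(j30.8) = 90.00°
∠L(j30.8) = − (73.45° + 90.00°) = -163.45°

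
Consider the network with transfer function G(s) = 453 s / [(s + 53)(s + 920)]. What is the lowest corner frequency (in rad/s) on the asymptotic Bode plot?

Break frequencies occur at each pole and zero magnitude: 53 rad/s, 920 rad/s.
The lowest is 53 rad/s.

53 rad/s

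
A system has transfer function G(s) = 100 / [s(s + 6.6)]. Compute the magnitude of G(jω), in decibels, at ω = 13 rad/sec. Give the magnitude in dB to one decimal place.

-5.6 dB

|j13 + 6.6| = √(13² + 6.6²) = 14.58
|j13| = 13
|G(j13)| = 100 / (14.58 × 13) = 0.52761
20 log₁₀(0.52761) = -5.55 dB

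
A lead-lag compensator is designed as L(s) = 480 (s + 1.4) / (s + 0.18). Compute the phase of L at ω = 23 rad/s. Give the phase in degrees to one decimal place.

-3.0°

∠(j23 + 1.4) = arctan(23/1.4) = 86.52°
∠(j23 + 0.18) = arctan(23/0.18) = 89.55°
∠L(j23) = 86.52° − 89.55° = -3.03°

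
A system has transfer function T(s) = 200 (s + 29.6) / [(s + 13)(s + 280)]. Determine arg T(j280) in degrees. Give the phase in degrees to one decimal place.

-48.4°

∠(j280 + 29.6) = arctan(280/29.6) = 83.97°
∠(j280 + 13) = arctan(280/13) = 87.34°
∠(j280 + 280) = arctan(280/280) = 45.00°
∠T(j280) = 83.97° − (87.34° + 45.00°) = -48.38°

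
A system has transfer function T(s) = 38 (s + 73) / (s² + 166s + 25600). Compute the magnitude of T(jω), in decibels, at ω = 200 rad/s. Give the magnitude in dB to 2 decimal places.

|j200 + 73| = √(200² + 73²) = 212.9
|(j200)² + 166(j200) + 25600| = |-14400 + j33200| = 3.619e+04
|T(j200)| = 38 × 212.9 / 3.619e+04 = 0.22356
20 log₁₀(0.22356) = -13.012 dB

-13.01 dB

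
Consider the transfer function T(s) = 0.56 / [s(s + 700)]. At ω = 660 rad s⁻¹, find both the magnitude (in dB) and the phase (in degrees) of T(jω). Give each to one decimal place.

|T| = -121.1 dB, ∠T = -133.3°

|j660 + 700| = √(660² + 700²) = 962.1
|j660| = 660
|T(j660)| = 0.56 / (962.1 × 660) = 8.8193e-07
20 log₁₀(8.8193e-07) = -121.09 dB
∠(j660 + 700) = arctan(660/700) = 43.32°
∠(j660) = 90.00°
∠T(j660) = − (43.32° + 90.00°) = -133.32°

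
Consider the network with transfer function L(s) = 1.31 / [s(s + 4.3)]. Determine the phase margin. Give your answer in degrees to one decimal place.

Gain crossover: |L(jω)| = 1 at ω ≈ 0.304 rad s⁻¹.
∠L(j0.304) = −90° − arctan(0.304/4.3) ≈ -94.04°
PM = 180° + (-94.04°) = 85.96°

86.0°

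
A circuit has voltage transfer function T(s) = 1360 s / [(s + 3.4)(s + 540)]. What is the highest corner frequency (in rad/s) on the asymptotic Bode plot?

Break frequencies occur at each pole and zero magnitude: 3.4 rad/s, 540 rad/s.
The highest is 540 rad/s.

540 rad/s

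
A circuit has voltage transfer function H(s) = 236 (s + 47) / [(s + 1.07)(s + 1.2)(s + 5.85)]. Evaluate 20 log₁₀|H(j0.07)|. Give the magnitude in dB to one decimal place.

|j0.07 + 47| = √(0.07² + 47²) = 47
|j0.07 + 1.07| = √(0.07² + 1.07²) = 1.072
|j0.07 + 1.2| = √(0.07² + 1.2²) = 1.202
|j0.07 + 5.85| = √(0.07² + 5.85²) = 5.85
|H(j0.07)| = 236 × 47 / (1.072 × 1.202 × 5.85) = 1470.9
20 log₁₀(1470.9) = 63.35 dB

63.4 dB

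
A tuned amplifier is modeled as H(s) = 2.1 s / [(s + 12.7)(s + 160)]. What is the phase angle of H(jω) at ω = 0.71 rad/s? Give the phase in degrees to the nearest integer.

87 deg

∠(j0.71) = 90.00°
∠(j0.71 + 12.7) = arctan(0.71/12.7) = 3.20°
∠(j0.71 + 160) = arctan(0.71/160) = 0.25°
∠H(j0.71) = 90.00° − (3.20° + 0.25°) = 86.55°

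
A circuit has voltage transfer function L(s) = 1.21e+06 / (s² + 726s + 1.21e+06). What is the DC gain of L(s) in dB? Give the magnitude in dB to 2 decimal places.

0.00 dB

L(0) = 1.21e+06 / 1.21e+06 = 1
20 log₁₀(1) = 0.000 dB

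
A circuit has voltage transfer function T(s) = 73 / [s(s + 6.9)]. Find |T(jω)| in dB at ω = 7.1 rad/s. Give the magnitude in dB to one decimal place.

0.3 dB

|j7.1 + 6.9| = √(7.1² + 6.9²) = 9.901
|j7.1| = 7.1
|T(j7.1)| = 73 / (9.901 × 7.1) = 1.0385
20 log₁₀(1.0385) = 0.33 dB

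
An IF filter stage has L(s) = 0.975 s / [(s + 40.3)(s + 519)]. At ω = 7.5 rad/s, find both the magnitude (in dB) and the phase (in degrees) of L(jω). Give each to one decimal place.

|L| = -69.3 dB, ∠L = 78.6 deg

|j7.5| = 7.5
|j7.5 + 40.3| = √(7.5² + 40.3²) = 40.99
|j7.5 + 519| = √(7.5² + 519²) = 519.1
|L(j7.5)| = 0.975 × 7.5 / (40.99 × 519.1) = 0.00034368
20 log₁₀(0.00034368) = -69.28 dB
∠(j7.5) = 90.00°
∠(j7.5 + 40.3) = arctan(7.5/40.3) = 10.54°
∠(j7.5 + 519) = arctan(7.5/519) = 0.83°
∠L(j7.5) = 90.00° − (10.54° + 0.83°) = 78.63°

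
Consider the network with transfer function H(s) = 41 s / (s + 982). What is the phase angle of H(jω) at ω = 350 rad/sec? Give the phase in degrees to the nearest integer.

∠(j350) = 90.00°
∠(j350 + 982) = arctan(350/982) = 19.62°
∠H(j350) = 90.00° − 19.62° = 70.38°

70°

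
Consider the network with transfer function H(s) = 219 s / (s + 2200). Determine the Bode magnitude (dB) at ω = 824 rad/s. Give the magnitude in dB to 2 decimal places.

37.71 dB

|j824| = 824
|j824 + 2200| = √(824² + 2200²) = 2349
|H(j824)| = 219 × 824 / 2349 = 76.814
20 log₁₀(76.814) = 37.709 dB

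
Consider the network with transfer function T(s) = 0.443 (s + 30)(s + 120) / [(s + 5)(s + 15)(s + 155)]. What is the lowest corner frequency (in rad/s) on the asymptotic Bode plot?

Break frequencies occur at each pole and zero magnitude: 5 rad/s, 15 rad/s, 30 rad/s, 120 rad/s, 155 rad/s.
The lowest is 5 rad/s.

5 rad/s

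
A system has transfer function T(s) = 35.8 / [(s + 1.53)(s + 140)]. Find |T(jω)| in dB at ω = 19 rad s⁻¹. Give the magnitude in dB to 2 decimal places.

|j19 + 1.53| = √(19² + 1.53²) = 19.06
|j19 + 140| = √(19² + 140²) = 141.3
|T(j19)| = 35.8 / (19.06 × 141.3) = 0.013293
20 log₁₀(0.013293) = -37.527 dB

-37.53 dB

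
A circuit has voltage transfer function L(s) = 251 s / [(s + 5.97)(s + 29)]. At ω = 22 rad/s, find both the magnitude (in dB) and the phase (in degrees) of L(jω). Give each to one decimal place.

|L| = 16.5 dB, ∠L = -22.0°

|j22| = 22
|j22 + 5.97| = √(22² + 5.97²) = 22.8
|j22 + 29| = √(22² + 29²) = 36.4
|L(j22)| = 251 × 22 / (22.8 × 36.4) = 6.6548
20 log₁₀(6.6548) = 16.46 dB
∠(j22) = 90.00°
∠(j22 + 5.97) = arctan(22/5.97) = 74.82°
∠(j22 + 29) = arctan(22/29) = 37.18°
∠L(j22) = 90.00° − (74.82° + 37.18°) = -22.00°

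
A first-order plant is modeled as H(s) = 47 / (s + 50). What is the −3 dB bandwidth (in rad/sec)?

50 rad/sec

For a single-pole low-pass, the −3 dB point is at the pole: ω = 50 rad/sec.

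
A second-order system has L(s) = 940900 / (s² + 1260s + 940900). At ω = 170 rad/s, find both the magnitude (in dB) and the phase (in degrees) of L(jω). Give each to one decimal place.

|(j170)² + 1260(j170) + 940900| = |9.12e+05 + j2.142e+05| = 9.368e+05
|L(j170)| = 940900 / 9.368e+05 = 1.0044
20 log₁₀(1.0044) = 0.04 dB
∠[(j170)² + 1260(j170) + 940900] = ∠[9.12e+05 + j2.142e+05] = 13.22°
∠L(j170) = −13.22° = -13.22°

|L| = 0.0 dB, ∠L = -13.2°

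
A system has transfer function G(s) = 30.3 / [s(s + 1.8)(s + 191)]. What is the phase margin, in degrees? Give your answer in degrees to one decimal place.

87.2°

Gain crossover: |G(jω)| = 1 at ω ≈ 0.088 rad/sec.
∠G(j0.088) = −90° − arctan(0.088/1.8) − arctan(0.088/191) ≈ -92.83°
PM = 180° + (-92.83°) = 87.17°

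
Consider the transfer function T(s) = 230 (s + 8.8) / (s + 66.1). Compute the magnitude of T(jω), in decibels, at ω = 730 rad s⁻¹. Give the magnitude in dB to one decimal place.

|j730 + 8.8| = √(730² + 8.8²) = 730.1
|j730 + 66.1| = √(730² + 66.1²) = 733
|T(j730)| = 230 × 730.1 / 733 = 229.08
20 log₁₀(229.08) = 47.20 dB

47.2 dB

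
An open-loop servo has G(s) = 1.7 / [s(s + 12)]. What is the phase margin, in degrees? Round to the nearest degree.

89°

Gain crossover: |G(jω)| = 1 at ω ≈ 0.142 rad/s.
∠G(j0.142) = −90° − arctan(0.142/12) ≈ -90.68°
PM = 180° + (-90.68°) = 89.32°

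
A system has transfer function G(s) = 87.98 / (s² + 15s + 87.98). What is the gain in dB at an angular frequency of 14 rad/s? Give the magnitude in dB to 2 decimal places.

-8.58 dB

|(j14)² + 15(j14) + 87.98| = |-108.02 + j210| = 236.2
|G(j14)| = 87.98 / 236.2 = 0.37255
20 log₁₀(0.37255) = -8.576 dB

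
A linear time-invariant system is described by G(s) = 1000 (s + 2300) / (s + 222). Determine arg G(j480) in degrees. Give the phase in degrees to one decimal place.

∠(j480 + 2300) = arctan(480/2300) = 11.79°
∠(j480 + 222) = arctan(480/222) = 65.18°
∠G(j480) = 11.79° − 65.18° = -53.39°

-53.4°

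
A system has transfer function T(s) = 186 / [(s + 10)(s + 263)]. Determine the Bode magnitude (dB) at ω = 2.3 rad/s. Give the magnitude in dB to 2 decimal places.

|j2.3 + 10| = √(2.3² + 10²) = 10.26
|j2.3 + 263| = √(2.3² + 263²) = 263
|T(j2.3)| = 186 / (10.26 × 263) = 0.06892
20 log₁₀(0.06892) = -23.233 dB

-23.23 dB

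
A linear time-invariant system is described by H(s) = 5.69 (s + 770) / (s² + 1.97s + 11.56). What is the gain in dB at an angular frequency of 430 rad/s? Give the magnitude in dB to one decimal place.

|j430 + 770| = √(430² + 770²) = 881.9
|(j430)² + 1.97(j430) + 11.56| = |-1.8489e+05 + j847.1| = 1.849e+05
|H(j430)| = 5.69 × 881.9 / 1.849e+05 = 0.027141
20 log₁₀(0.027141) = -31.33 dB

-31.3 dB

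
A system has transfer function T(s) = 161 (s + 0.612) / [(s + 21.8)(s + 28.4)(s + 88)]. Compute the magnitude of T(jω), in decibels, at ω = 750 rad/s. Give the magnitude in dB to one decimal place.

|j750 + 0.612| = √(750² + 0.612²) = 750
|j750 + 21.8| = √(750² + 21.8²) = 750.3
|j750 + 28.4| = √(750² + 28.4²) = 750.5
|j750 + 88| = √(750² + 88²) = 755.1
|T(j750)| = 161 × 750 / (750.3 × 750.5 × 755.1) = 0.00028395
20 log₁₀(0.00028395) = -70.94 dB

-70.9 dB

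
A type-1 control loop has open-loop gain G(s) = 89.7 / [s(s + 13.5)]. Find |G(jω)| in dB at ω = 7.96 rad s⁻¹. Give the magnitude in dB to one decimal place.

-2.9 dB

|j7.96 + 13.5| = √(7.96² + 13.5²) = 15.67
|j7.96| = 7.96
|G(j7.96)| = 89.7 / (15.67 × 7.96) = 0.71904
20 log₁₀(0.71904) = -2.86 dB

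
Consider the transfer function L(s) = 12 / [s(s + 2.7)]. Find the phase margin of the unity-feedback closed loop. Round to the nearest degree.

42°

Gain crossover: |L(jω)| = 1 at ω ≈ 2.98 rad/s.
∠L(j2.98) = −90° − arctan(2.98/2.7) ≈ -137.85°
PM = 180° + (-137.85°) = 42.15°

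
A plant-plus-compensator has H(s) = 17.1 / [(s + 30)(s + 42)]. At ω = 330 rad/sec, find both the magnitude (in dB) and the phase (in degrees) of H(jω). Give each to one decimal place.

|H| = -76.2 dB, ∠H = -167.6°

|j330 + 30| = √(330² + 30²) = 331.4
|j330 + 42| = √(330² + 42²) = 332.7
|H(j330)| = 17.1 / (331.4 × 332.7) = 0.00015513
20 log₁₀(0.00015513) = -76.19 dB
∠(j330 + 30) = arctan(330/30) = 84.81°
∠(j330 + 42) = arctan(330/42) = 82.75°
∠H(j330) = − (84.81° + 82.75°) = -167.55°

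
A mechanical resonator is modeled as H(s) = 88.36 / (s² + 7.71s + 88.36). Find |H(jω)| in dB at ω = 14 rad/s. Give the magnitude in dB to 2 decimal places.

-4.74 dB

|(j14)² + 7.71(j14) + 88.36| = |-107.64 + j107.94| = 152.4
|H(j14)| = 88.36 / 152.4 = 0.57964
20 log₁₀(0.57964) = -4.737 dB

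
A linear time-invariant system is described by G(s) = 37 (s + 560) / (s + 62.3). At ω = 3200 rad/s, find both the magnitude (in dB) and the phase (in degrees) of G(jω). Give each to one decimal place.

|j3200 + 560| = √(3200² + 560²) = 3249
|j3200 + 62.3| = √(3200² + 62.3²) = 3201
|G(j3200)| = 37 × 3249 / 3201 = 37.555
20 log₁₀(37.555) = 31.49 dB
∠(j3200 + 560) = arctan(3200/560) = 80.07°
∠(j3200 + 62.3) = arctan(3200/62.3) = 88.88°
∠G(j3200) = 80.07° − 88.88° = -8.81°

|G| = 31.5 dB, ∠G = -8.8°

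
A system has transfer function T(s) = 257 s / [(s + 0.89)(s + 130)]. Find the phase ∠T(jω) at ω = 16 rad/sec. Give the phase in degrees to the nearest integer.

-4°

∠(j16) = 90.00°
∠(j16 + 0.89) = arctan(16/0.89) = 86.82°
∠(j16 + 130) = arctan(16/130) = 7.02°
∠T(j16) = 90.00° − (86.82° + 7.02°) = -3.83°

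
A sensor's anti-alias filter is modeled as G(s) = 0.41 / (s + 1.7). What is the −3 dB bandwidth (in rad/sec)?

1.7 rad/sec

For a single-pole low-pass, the −3 dB point is at the pole: ω = 1.7 rad/sec.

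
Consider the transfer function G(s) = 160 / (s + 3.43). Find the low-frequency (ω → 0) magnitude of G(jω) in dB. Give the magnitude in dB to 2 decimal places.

G(0) = 160 / 3.43 = 46.647
20 log₁₀(46.647) = 33.377 dB

33.38 dB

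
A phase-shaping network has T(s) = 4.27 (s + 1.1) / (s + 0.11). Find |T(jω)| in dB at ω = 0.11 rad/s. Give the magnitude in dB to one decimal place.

29.6 dB

|j0.11 + 1.1| = √(0.11² + 1.1²) = 1.105
|j0.11 + 0.11| = √(0.11² + 0.11²) = 0.1556
|T(j0.11)| = 4.27 × 1.105 / 0.1556 = 30.344
20 log₁₀(30.344) = 29.64 dB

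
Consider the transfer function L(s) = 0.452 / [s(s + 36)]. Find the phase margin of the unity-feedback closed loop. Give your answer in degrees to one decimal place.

Gain crossover: |L(jω)| = 1 at ω ≈ 0.0126 rad/s.
∠L(j0.0126) = −90° − arctan(0.0126/36) ≈ -90.02°
PM = 180° + (-90.02°) = 89.98°

90.0 deg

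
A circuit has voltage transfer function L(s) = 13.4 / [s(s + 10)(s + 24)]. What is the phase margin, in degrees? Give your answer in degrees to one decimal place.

89.5°

Gain crossover: |L(jω)| = 1 at ω ≈ 0.0558 rad/s.
∠L(j0.0558) = −90° − arctan(0.0558/10) − arctan(0.0558/24) ≈ -90.45°
PM = 180° + (-90.45°) = 89.55°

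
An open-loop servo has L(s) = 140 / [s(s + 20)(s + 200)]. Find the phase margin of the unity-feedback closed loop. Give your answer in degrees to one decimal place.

Gain crossover: |L(jω)| = 1 at ω ≈ 0.035 rad/s.
∠L(j0.035) = −90° − arctan(0.035/20) − arctan(0.035/200) ≈ -90.11°
PM = 180° + (-90.11°) = 89.89°

89.9°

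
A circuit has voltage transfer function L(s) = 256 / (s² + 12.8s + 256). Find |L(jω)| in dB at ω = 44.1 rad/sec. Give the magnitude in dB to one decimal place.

-16.8 dB

|(j44.1)² + 12.8(j44.1) + 256| = |-1688.8 + j564.48| = 1781
|L(j44.1)| = 256 / 1781 = 0.14377
20 log₁₀(0.14377) = -16.85 dB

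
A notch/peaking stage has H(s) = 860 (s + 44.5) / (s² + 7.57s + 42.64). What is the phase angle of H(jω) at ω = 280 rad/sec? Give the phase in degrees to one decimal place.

-97.5°

∠(j280 + 44.5) = arctan(280/44.5) = 80.97°
∠[(j280)² + 7.57(j280) + 42.64] = ∠[-78357 + j2119.6] = 178.45°
∠H(j280) = 80.97° − 178.45° = -97.48°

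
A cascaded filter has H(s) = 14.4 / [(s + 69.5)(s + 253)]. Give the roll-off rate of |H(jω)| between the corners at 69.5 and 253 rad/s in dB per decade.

In this band the factors already past their corner are: pole at 69.5; net slope = -20 dB/decade.

-20 dB/decade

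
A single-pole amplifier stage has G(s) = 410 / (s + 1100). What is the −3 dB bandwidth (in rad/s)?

For a single-pole low-pass, the −3 dB point is at the pole: ω = 1100 rad/s.

1100 rad/s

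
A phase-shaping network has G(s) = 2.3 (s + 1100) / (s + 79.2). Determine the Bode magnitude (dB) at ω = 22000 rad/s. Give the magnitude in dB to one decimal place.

7.2 dB

|j22000 + 1100| = √(22000² + 1100²) = 2.203e+04
|j22000 + 79.2| = √(22000² + 79.2²) = 2.2e+04
|G(j22000)| = 2.3 × 2.203e+04 / 2.2e+04 = 2.3029
20 log₁₀(2.3029) = 7.25 dB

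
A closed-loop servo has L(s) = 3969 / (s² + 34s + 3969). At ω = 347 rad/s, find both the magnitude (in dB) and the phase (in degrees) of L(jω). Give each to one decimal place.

|L| = -29.4 dB, ∠L = -174.2 deg

|(j347)² + 34(j347) + 3969| = |-1.1644e+05 + j11798| = 1.17e+05
|L(j347)| = 3969 / 1.17e+05 = 0.033913
20 log₁₀(0.033913) = -29.39 dB
∠[(j347)² + 34(j347) + 3969] = ∠[-1.1644e+05 + j11798] = 174.21°
∠L(j347) = −174.21° = -174.21°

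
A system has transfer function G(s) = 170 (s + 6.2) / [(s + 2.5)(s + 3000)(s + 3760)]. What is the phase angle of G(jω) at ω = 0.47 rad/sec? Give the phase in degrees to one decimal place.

-6.3 deg

∠(j0.47 + 6.2) = arctan(0.47/6.2) = 4.34°
∠(j0.47 + 2.5) = arctan(0.47/2.5) = 10.65°
∠(j0.47 + 3000) = arctan(0.47/3000) = 0.01°
∠(j0.47 + 3760) = arctan(0.47/3760) = 0.01°
∠G(j0.47) = 4.34° − (10.65° + 0.01° + 0.01°) = -6.33°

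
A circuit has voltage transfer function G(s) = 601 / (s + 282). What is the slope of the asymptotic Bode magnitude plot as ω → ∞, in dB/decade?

-20 dB/decade

With 0 zeros and 1 pole, the high-frequency asymptotic slope is 20 × (0 − 1) = -20 dB/decade.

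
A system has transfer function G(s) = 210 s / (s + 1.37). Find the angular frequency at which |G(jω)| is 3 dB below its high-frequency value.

1.37 rad s⁻¹

For a single-pole high-pass, the −3 dB point is at the pole: ω = 1.37 rad s⁻¹.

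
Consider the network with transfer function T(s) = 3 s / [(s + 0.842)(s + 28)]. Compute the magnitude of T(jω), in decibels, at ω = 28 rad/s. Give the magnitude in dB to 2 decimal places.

-22.41 dB

|j28| = 28
|j28 + 0.842| = √(28² + 0.842²) = 28.01
|j28 + 28| = √(28² + 28²) = 39.6
|T(j28)| = 3 × 28 / (28.01 × 39.6) = 0.075727
20 log₁₀(0.075727) = -22.415 dB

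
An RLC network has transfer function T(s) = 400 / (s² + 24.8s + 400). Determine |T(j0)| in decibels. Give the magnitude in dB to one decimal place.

0.0 dB

T(0) = 400 / 400 = 1
20 log₁₀(1) = 0.00 dB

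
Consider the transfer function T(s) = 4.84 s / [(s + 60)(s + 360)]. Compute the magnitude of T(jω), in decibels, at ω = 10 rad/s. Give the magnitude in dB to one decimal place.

|j10| = 10
|j10 + 60| = √(10² + 60²) = 60.83
|j10 + 360| = √(10² + 360²) = 360.1
|T(j10)| = 4.84 × 10 / (60.83 × 360.1) = 0.0022094
20 log₁₀(0.0022094) = -53.11 dB

-53.1 dB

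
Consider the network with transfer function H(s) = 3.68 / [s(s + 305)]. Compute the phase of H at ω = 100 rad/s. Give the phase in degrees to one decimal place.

-108.2 deg

∠(j100 + 305) = arctan(100/305) = 18.15°
∠(j100) = 90.00°
∠H(j100) = − (18.15° + 90.00°) = -108.15°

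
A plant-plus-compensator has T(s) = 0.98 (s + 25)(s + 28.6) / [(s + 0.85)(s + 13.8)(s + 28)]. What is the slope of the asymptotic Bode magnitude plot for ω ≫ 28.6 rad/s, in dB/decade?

-20 dB/decade

With 2 zeros and 3 poles, the high-frequency asymptotic slope is 20 × (2 − 3) = -20 dB/decade.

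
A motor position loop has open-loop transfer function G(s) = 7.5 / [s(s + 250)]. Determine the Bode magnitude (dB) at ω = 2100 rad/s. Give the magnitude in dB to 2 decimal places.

-115.45 dB

|j2100 + 250| = √(2100² + 250²) = 2115
|j2100| = 2100
|G(j2100)| = 7.5 / (2115 × 2100) = 1.6888e-06
20 log₁₀(1.6888e-06) = -115.449 dB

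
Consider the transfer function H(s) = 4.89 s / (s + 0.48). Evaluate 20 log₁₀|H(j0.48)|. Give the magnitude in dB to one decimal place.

|j0.48| = 0.48
|j0.48 + 0.48| = √(0.48² + 0.48²) = 0.6788
|H(j0.48)| = 4.89 × 0.48 / 0.6788 = 3.4578
20 log₁₀(3.4578) = 10.78 dB

10.8 dB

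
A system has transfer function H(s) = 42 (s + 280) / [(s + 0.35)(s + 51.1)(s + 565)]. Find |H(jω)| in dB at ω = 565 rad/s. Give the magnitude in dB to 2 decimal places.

|j565 + 280| = √(565² + 280²) = 630.6
|j565 + 0.35| = √(565² + 0.35²) = 565
|j565 + 51.1| = √(565² + 51.1²) = 567.3
|j565 + 565| = √(565² + 565²) = 799
|H(j565)| = 42 × 630.6 / (565 × 567.3 × 799) = 0.00010341
20 log₁₀(0.00010341) = -79.709 dB

-79.71 dB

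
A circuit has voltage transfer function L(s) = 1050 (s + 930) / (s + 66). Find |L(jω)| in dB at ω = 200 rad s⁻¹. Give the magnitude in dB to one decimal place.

73.5 dB

|j200 + 930| = √(200² + 930²) = 951.3
|j200 + 66| = √(200² + 66²) = 210.6
|L(j200)| = 1050 × 951.3 / 210.6 = 4742.6
20 log₁₀(4742.6) = 73.52 dB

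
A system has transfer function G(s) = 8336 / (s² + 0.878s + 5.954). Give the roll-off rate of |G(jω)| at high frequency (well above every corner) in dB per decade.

-40 dB/decade

With 0 zeros and 2 poles, the high-frequency asymptotic slope is 20 × (0 − 2) = -40 dB/decade.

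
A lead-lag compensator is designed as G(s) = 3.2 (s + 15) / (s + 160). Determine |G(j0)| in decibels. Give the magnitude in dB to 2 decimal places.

G(0) = 3.2 × 15 / 160 = 0.3
20 log₁₀(0.3) = -10.458 dB

-10.46 dB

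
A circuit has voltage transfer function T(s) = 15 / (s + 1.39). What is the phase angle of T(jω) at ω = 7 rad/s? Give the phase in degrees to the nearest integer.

∠(j7 + 1.39) = arctan(7/1.39) = 78.77°
∠T(j7) = −78.77° = -78.77°

-79 deg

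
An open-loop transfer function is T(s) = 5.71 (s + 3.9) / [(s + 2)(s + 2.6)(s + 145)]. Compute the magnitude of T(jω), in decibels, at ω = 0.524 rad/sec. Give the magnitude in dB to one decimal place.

|j0.524 + 3.9| = √(0.524² + 3.9²) = 3.935
|j0.524 + 2| = √(0.524² + 2²) = 2.068
|j0.524 + 2.6| = √(0.524² + 2.6²) = 2.652
|j0.524 + 145| = √(0.524² + 145²) = 145
|T(j0.524)| = 5.71 × 3.935 / (2.068 × 2.652 × 145) = 0.028259
20 log₁₀(0.028259) = -30.98 dB

-31.0 dB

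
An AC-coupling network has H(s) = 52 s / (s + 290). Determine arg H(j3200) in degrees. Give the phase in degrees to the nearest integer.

5 deg

∠(j3200) = 90.00°
∠(j3200 + 290) = arctan(3200/290) = 84.82°
∠H(j3200) = 90.00° − 84.82° = 5.18°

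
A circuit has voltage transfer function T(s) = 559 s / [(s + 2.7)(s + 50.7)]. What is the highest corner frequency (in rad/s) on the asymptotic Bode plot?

50.7 rad/s

Break frequencies occur at each pole and zero magnitude: 2.7 rad/s, 50.7 rad/s.
The highest is 50.7 rad/s.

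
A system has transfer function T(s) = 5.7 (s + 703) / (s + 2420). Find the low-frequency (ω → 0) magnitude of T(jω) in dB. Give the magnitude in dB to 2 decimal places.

4.38 dB

T(0) = 5.7 × 703 / 2420 = 1.6558
20 log₁₀(1.6558) = 4.380 dB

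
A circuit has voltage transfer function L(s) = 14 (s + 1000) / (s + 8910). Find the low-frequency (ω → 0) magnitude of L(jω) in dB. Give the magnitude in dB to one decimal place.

3.9 dB

L(0) = 14 × 1000 / 8910 = 1.5713
20 log₁₀(1.5713) = 3.93 dB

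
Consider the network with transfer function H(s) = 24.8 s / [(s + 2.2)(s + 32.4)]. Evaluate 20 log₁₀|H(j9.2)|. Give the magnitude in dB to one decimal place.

|j9.2| = 9.2
|j9.2 + 2.2| = √(9.2² + 2.2²) = 9.459
|j9.2 + 32.4| = √(9.2² + 32.4²) = 33.68
|H(j9.2)| = 24.8 × 9.2 / (9.459 × 33.68) = 0.71613
20 log₁₀(0.71613) = -2.90 dB

-2.9 dB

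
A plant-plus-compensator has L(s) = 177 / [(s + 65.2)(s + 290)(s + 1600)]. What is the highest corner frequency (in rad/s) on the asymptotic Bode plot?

1600 rad/s

Break frequencies occur at each pole and zero magnitude: 65.2 rad/s, 290 rad/s, 1600 rad/s.
The highest is 1600 rad/s.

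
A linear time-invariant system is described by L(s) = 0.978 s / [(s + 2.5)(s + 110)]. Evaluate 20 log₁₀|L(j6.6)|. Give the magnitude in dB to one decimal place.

|j6.6| = 6.6
|j6.6 + 2.5| = √(6.6² + 2.5²) = 7.058
|j6.6 + 110| = √(6.6² + 110²) = 110.2
|L(j6.6)| = 0.978 × 6.6 / (7.058 × 110.2) = 0.0082995
20 log₁₀(0.0082995) = -41.62 dB

-41.6 dB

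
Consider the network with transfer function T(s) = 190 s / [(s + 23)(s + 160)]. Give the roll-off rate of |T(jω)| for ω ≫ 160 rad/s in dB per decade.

With 1 zero and 2 poles, the high-frequency asymptotic slope is 20 × (1 − 2) = -20 dB/decade.

-20 dB/decade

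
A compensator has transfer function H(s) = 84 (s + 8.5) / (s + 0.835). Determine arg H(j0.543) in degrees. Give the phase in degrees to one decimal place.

-29.4°

∠(j0.543 + 8.5) = arctan(0.543/8.5) = 3.66°
∠(j0.543 + 0.835) = arctan(0.543/0.835) = 33.04°
∠H(j0.543) = 3.66° − 33.04° = -29.38°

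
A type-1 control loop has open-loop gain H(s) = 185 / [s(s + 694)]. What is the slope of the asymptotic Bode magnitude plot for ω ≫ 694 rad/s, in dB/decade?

With 0 zeros and 2 poles, the high-frequency asymptotic slope is 20 × (0 − 2) = -40 dB/decade.

-40 dB/decade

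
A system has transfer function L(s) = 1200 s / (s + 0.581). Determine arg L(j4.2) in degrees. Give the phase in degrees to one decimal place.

7.9°

∠(j4.2) = 90.00°
∠(j4.2 + 0.581) = arctan(4.2/0.581) = 82.12°
∠L(j4.2) = 90.00° − 82.12° = 7.88°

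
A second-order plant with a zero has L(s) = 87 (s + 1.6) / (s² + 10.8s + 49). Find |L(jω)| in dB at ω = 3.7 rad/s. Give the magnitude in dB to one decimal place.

|j3.7 + 1.6| = √(3.7² + 1.6²) = 4.031
|(j3.7)² + 10.8(j3.7) + 49| = |35.31 + j39.96| = 53.33
|L(j3.7)| = 87 × 4.031 / 53.33 = 6.5768
20 log₁₀(6.5768) = 16.36 dB

16.4 dB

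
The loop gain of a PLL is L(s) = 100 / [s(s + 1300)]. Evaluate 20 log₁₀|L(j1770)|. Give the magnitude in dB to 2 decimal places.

|j1770 + 1300| = √(1770² + 1300²) = 2196
|j1770| = 1770
|L(j1770)| = 100 / (2196 × 1770) = 2.5726e-05
20 log₁₀(2.5726e-05) = -91.793 dB

-91.79 dB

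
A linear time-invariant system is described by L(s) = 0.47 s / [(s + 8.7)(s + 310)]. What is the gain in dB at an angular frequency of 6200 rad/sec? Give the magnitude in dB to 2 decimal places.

-82.42 dB

|j6200| = 6200
|j6200 + 8.7| = √(6200² + 8.7²) = 6200
|j6200 + 310| = √(6200² + 310²) = 6208
|L(j6200)| = 0.47 × 6200 / (6200 × 6208) = 7.5712e-05
20 log₁₀(7.5712e-05) = -82.417 dB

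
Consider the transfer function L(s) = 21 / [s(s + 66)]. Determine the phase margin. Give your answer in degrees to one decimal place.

89.7°

Gain crossover: |L(jω)| = 1 at ω ≈ 0.318 rad/s.
∠L(j0.318) = −90° − arctan(0.318/66) ≈ -90.28°
PM = 180° + (-90.28°) = 89.72°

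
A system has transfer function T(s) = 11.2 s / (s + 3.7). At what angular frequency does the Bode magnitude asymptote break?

The single real pole at s = −3.7 gives a corner at ω = 3.7 rad/sec.

3.7 rad/sec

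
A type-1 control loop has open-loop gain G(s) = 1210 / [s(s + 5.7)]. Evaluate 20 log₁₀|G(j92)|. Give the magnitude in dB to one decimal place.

|j92 + 5.7| = √(92² + 5.7²) = 92.18
|j92| = 92
|G(j92)| = 1210 / (92.18 × 92) = 0.14268
20 log₁₀(0.14268) = -16.91 dB

-16.9 dB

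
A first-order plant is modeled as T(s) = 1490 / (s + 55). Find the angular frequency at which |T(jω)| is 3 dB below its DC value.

For a single-pole low-pass, the −3 dB point is at the pole: ω = 55 rad/sec.

55 rad/sec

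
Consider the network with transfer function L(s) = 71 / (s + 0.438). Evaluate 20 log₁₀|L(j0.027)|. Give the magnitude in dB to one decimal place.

44.2 dB

|j0.027 + 0.438| = √(0.027² + 0.438²) = 0.4388
|L(j0.027)| = 71 / 0.4388 = 161.79
20 log₁₀(161.79) = 44.18 dB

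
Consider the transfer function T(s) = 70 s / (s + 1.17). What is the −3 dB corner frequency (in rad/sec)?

For a single-pole high-pass, the −3 dB point is at the pole: ω = 1.17 rad/sec.

1.17 rad/sec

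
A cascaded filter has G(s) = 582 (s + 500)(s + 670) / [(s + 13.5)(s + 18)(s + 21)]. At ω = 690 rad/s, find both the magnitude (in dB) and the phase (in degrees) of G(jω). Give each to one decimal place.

|G| = 3.2 dB, ∠G = -165.7°

|j690 + 500| = √(690² + 500²) = 852.1
|j690 + 670| = √(690² + 670²) = 961.8
|j690 + 13.5| = √(690² + 13.5²) = 690.1
|j690 + 18| = √(690² + 18²) = 690.2
|j690 + 21| = √(690² + 21²) = 690.3
|G(j690)| = 582 × 852.1 × 961.8 / (690.1 × 690.2 × 690.3) = 1.4505
20 log₁₀(1.4505) = 3.23 dB
∠(j690 + 500) = arctan(690/500) = 54.07°
∠(j690 + 670) = arctan(690/670) = 45.84°
∠(j690 + 13.5) = arctan(690/13.5) = 88.88°
∠(j690 + 18) = arctan(690/18) = 88.51°
∠(j690 + 21) = arctan(690/21) = 88.26°
∠G(j690) = 54.07° + 45.84° − (88.88° + 88.51° + 88.26°) = -165.73°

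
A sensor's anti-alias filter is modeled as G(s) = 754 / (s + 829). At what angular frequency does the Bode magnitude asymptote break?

The single real pole at s = −829 gives a corner at ω = 829 rad/s.

829 rad/s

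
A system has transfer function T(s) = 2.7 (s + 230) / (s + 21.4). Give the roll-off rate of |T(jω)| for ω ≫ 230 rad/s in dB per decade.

0 dB/decade

With 1 zero and 1 pole, the high-frequency asymptotic slope is 20 × (1 − 1) = 0 dB/decade.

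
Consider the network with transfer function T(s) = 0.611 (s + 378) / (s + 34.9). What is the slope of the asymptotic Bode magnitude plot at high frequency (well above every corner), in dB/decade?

With 1 zero and 1 pole, the high-frequency asymptotic slope is 20 × (1 − 1) = 0 dB/decade.

0 dB/decade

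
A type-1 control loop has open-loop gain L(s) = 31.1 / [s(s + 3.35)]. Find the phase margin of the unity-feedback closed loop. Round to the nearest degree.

33°

Gain crossover: |L(jω)| = 1 at ω ≈ 5.1 rad s⁻¹.
∠L(j5.1) = −90° − arctan(5.1/3.35) ≈ -146.69°
PM = 180° + (-146.69°) = 33.31°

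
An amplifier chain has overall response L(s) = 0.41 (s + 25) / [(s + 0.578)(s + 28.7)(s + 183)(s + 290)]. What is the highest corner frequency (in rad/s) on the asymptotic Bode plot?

Break frequencies occur at each pole and zero magnitude: 0.578 rad/s, 25 rad/s, 28.7 rad/s, 183 rad/s, 290 rad/s.
The highest is 290 rad/s.

290 rad/s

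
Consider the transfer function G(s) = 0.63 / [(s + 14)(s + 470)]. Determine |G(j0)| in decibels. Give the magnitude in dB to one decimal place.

-80.4 dB

G(0) = 0.63 / (14 × 470) = 9.5745e-05
20 log₁₀(9.5745e-05) = -80.38 dB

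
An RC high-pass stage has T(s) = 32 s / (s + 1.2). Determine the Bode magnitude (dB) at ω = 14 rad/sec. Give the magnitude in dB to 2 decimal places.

|j14| = 14
|j14 + 1.2| = √(14² + 1.2²) = 14.05
|T(j14)| = 32 × 14 / 14.05 = 31.883
20 log₁₀(31.883) = 30.071 dB

30.07 dB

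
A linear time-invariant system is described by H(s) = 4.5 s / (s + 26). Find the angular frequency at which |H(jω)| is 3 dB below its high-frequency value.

For a single-pole high-pass, the −3 dB point is at the pole: ω = 26 rad/s.

26 rad/s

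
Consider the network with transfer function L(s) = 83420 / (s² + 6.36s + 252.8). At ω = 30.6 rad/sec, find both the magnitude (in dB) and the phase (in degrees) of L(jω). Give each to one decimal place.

|L| = 41.4 dB, ∠L = -164.1°

|(j30.6)² + 6.36(j30.6) + 252.8| = |-683.56 + j194.62| = 710.7
|L(j30.6)| = 83420 / 710.7 = 117.37
20 log₁₀(117.37) = 41.39 dB
∠[(j30.6)² + 6.36(j30.6) + 252.8] = ∠[-683.56 + j194.62] = 164.11°
∠L(j30.6) = −164.11° = -164.11°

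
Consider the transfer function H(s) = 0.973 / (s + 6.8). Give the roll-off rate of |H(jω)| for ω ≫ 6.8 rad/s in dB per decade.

-20 dB/decade

With 0 zeros and 1 pole, the high-frequency asymptotic slope is 20 × (0 − 1) = -20 dB/decade.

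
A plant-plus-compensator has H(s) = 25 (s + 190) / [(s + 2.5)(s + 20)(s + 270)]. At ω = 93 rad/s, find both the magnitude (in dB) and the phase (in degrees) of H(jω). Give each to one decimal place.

|j93 + 190| = √(93² + 190²) = 211.5
|j93 + 2.5| = √(93² + 2.5²) = 93.03
|j93 + 20| = √(93² + 20²) = 95.13
|j93 + 270| = √(93² + 270²) = 285.6
|H(j93)| = 25 × 211.5 / (93.03 × 95.13 × 285.6) = 0.0020926
20 log₁₀(0.0020926) = -53.59 dB
∠(j93 + 190) = arctan(93/190) = 26.08°
∠(j93 + 2.5) = arctan(93/2.5) = 88.46°
∠(j93 + 20) = arctan(93/20) = 77.86°
∠(j93 + 270) = arctan(93/270) = 19.01°
∠H(j93) = 26.08° − (88.46° + 77.86° + 19.01°) = -159.25°

|H| = -53.6 dB, ∠H = -159.2°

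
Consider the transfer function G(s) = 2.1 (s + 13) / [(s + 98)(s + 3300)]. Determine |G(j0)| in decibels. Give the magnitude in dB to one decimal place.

-81.5 dB

G(0) = 2.1 × 13 / (98 × 3300) = 8.4416e-05
20 log₁₀(8.4416e-05) = -81.47 dB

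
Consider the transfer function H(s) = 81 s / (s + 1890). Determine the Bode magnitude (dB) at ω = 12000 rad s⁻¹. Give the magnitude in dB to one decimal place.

|j12000| = 1.2e+04
|j12000 + 1890| = √(12000² + 1890²) = 1.215e+04
|H(j12000)| = 81 × 1.2e+04 / 1.215e+04 = 80.014
20 log₁₀(80.014) = 38.06 dB

38.1 dB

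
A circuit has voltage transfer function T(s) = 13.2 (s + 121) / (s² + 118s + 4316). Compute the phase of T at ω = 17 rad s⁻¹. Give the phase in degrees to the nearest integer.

-18°

∠(j17 + 121) = arctan(17/121) = 8.00°
∠[(j17)² + 118(j17) + 4316] = ∠[4027 + j2006] = 26.48°
∠T(j17) = 8.00° − 26.48° = -18.48°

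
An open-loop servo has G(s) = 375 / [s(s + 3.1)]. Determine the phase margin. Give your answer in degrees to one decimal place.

9.2°

Gain crossover: |G(jω)| = 1 at ω ≈ 19.2 rad/sec.
∠G(j19.2) = −90° − arctan(19.2/3.1) ≈ -170.85°
PM = 180° + (-170.85°) = 9.15°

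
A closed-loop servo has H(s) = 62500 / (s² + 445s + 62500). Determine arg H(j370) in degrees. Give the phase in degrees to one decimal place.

-114.3°

∠[(j370)² + 445(j370) + 62500] = ∠[-74400 + j1.6465e+05] = 114.32°
∠H(j370) = −114.32° = -114.32°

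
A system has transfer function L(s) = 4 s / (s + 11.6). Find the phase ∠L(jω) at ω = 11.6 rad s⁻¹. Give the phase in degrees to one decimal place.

∠(j11.6) = 90.00°
∠(j11.6 + 11.6) = arctan(11.6/11.6) = 45.00°
∠L(j11.6) = 90.00° − 45.00° = 45.00°

45.0°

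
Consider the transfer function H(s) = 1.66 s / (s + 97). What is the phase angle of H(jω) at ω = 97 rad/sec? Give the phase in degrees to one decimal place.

∠(j97) = 90.00°
∠(j97 + 97) = arctan(97/97) = 45.00°
∠H(j97) = 90.00° − 45.00° = 45.00°

45.0°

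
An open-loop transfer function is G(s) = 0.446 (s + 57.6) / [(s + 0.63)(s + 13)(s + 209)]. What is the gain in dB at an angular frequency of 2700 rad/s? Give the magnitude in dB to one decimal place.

-144.3 dB

|j2700 + 57.6| = √(2700² + 57.6²) = 2701
|j2700 + 0.63| = √(2700² + 0.63²) = 2700
|j2700 + 13| = √(2700² + 13²) = 2700
|j2700 + 209| = √(2700² + 209²) = 2708
|G(j2700)| = 0.446 × 2701 / (2700 × 2700 × 2708) = 6.101e-08
20 log₁₀(6.101e-08) = -144.29 dB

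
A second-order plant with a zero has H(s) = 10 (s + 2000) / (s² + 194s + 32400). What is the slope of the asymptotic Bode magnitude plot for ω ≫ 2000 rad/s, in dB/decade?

-20 dB/decade

With 1 zero and 2 poles, the high-frequency asymptotic slope is 20 × (1 − 2) = -20 dB/decade.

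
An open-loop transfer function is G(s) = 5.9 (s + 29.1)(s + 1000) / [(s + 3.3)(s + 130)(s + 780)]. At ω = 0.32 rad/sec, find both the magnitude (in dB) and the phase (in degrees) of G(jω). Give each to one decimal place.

|G| = -5.8 dB, ∠G = -5.1 deg

|j0.32 + 29.1| = √(0.32² + 29.1²) = 29.1
|j0.32 + 1000| = √(0.32² + 1000²) = 1000
|j0.32 + 3.3| = √(0.32² + 3.3²) = 3.315
|j0.32 + 130| = √(0.32² + 130²) = 130
|j0.32 + 780| = √(0.32² + 780²) = 780
|G(j0.32)| = 5.9 × 29.1 × 1000 / (3.315 × 130 × 780) = 0.51072
20 log₁₀(0.51072) = -5.84 dB
∠(j0.32 + 29.1) = arctan(0.32/29.1) = 0.63°
∠(j0.32 + 1000) = arctan(0.32/1000) = 0.02°
∠(j0.32 + 3.3) = arctan(0.32/3.3) = 5.54°
∠(j0.32 + 130) = arctan(0.32/130) = 0.14°
∠(j0.32 + 780) = arctan(0.32/780) = 0.02°
∠G(j0.32) = 0.63° + 0.02° − (5.54° + 0.14° + 0.02°) = -5.05°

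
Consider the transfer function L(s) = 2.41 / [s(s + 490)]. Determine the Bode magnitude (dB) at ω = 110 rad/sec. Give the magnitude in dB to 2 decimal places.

-87.20 dB

|j110 + 490| = √(110² + 490²) = 502.2
|j110| = 110
|L(j110)| = 2.41 / (502.2 × 110) = 4.3627e-05
20 log₁₀(4.3627e-05) = -87.205 dB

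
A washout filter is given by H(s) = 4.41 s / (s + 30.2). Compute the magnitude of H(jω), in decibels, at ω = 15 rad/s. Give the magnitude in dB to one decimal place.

|j15| = 15
|j15 + 30.2| = √(15² + 30.2²) = 33.72
|H(j15)| = 4.41 × 15 / 33.72 = 1.9617
20 log₁₀(1.9617) = 5.85 dB

5.9 dB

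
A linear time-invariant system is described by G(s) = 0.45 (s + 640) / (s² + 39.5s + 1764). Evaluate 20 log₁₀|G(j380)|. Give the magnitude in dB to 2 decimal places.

|j380 + 640| = √(380² + 640²) = 744.3
|(j380)² + 39.5(j380) + 1764| = |-1.4264e+05 + j15010| = 1.434e+05
|G(j380)| = 0.45 × 744.3 / 1.434e+05 = 0.0023353
20 log₁₀(0.0023353) = -52.633 dB

-52.63 dB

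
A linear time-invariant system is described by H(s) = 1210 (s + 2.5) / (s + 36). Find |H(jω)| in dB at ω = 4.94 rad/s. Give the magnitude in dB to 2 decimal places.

45.31 dB

|j4.94 + 2.5| = √(4.94² + 2.5²) = 5.537
|j4.94 + 36| = √(4.94² + 36²) = 36.34
|H(j4.94)| = 1210 × 5.537 / 36.34 = 184.36
20 log₁₀(184.36) = 45.313 dB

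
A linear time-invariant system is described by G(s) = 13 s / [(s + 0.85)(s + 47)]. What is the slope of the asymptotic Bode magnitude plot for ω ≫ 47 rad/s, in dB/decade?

-20 dB/decade

With 1 zero and 2 poles, the high-frequency asymptotic slope is 20 × (1 − 2) = -20 dB/decade.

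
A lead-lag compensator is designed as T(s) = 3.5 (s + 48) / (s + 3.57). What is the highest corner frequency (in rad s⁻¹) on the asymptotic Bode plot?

Break frequencies occur at each pole and zero magnitude: 3.57 rad s⁻¹, 48 rad s⁻¹.
The highest is 48 rad s⁻¹.

48 rad s⁻¹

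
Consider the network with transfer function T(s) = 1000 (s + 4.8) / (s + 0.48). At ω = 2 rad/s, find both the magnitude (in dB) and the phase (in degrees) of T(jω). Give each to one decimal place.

|T| = 68.1 dB, ∠T = -53.9 deg

|j2 + 4.8| = √(2² + 4.8²) = 5.2
|j2 + 0.48| = √(2² + 0.48²) = 2.057
|T(j2)| = 1000 × 5.2 / 2.057 = 2528.2
20 log₁₀(2528.2) = 68.06 dB
∠(j2 + 4.8) = arctan(2/4.8) = 22.62°
∠(j2 + 0.48) = arctan(2/0.48) = 76.50°
∠T(j2) = 22.62° − 76.50° = -53.88°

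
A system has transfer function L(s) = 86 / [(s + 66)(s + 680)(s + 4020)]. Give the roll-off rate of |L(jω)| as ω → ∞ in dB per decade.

With 0 zeros and 3 poles, the high-frequency asymptotic slope is 20 × (0 − 3) = -60 dB/decade.

-60 dB/decade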